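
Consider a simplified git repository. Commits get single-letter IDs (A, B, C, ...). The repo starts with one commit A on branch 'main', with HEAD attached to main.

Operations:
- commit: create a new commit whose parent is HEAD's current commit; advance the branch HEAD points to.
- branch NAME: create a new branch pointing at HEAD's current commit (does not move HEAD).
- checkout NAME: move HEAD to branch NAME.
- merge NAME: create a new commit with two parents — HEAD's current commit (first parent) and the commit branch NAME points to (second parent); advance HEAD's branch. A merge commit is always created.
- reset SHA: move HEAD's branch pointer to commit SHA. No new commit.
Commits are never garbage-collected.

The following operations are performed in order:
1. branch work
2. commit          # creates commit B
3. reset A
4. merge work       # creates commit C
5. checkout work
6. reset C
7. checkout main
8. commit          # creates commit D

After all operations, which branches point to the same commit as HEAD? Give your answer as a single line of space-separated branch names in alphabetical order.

After op 1 (branch): HEAD=main@A [main=A work=A]
After op 2 (commit): HEAD=main@B [main=B work=A]
After op 3 (reset): HEAD=main@A [main=A work=A]
After op 4 (merge): HEAD=main@C [main=C work=A]
After op 5 (checkout): HEAD=work@A [main=C work=A]
After op 6 (reset): HEAD=work@C [main=C work=C]
After op 7 (checkout): HEAD=main@C [main=C work=C]
After op 8 (commit): HEAD=main@D [main=D work=C]

Answer: main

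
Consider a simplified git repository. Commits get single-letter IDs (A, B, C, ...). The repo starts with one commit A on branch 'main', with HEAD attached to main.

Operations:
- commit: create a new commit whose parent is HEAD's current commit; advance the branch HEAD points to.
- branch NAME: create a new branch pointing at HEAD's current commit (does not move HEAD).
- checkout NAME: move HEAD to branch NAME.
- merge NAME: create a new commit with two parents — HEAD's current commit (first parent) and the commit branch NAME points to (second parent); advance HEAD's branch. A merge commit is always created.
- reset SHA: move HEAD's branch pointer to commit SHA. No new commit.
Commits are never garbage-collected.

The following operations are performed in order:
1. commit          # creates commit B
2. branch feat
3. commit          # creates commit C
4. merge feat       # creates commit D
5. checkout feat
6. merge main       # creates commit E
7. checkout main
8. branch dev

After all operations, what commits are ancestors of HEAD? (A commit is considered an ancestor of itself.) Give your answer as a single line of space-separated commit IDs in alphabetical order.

After op 1 (commit): HEAD=main@B [main=B]
After op 2 (branch): HEAD=main@B [feat=B main=B]
After op 3 (commit): HEAD=main@C [feat=B main=C]
After op 4 (merge): HEAD=main@D [feat=B main=D]
After op 5 (checkout): HEAD=feat@B [feat=B main=D]
After op 6 (merge): HEAD=feat@E [feat=E main=D]
After op 7 (checkout): HEAD=main@D [feat=E main=D]
After op 8 (branch): HEAD=main@D [dev=D feat=E main=D]

Answer: A B C D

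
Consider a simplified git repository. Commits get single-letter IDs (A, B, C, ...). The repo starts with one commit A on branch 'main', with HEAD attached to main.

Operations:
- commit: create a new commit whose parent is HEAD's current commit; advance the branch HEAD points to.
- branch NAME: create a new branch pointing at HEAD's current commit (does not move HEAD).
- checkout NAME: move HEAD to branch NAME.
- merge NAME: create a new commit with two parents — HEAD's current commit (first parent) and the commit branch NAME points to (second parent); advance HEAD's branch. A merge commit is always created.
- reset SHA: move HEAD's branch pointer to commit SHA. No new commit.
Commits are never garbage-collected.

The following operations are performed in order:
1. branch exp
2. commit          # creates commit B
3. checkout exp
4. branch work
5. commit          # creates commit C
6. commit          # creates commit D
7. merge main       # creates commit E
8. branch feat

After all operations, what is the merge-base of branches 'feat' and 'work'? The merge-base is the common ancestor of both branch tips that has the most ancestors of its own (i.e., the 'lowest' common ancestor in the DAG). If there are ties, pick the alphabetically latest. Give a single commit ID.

After op 1 (branch): HEAD=main@A [exp=A main=A]
After op 2 (commit): HEAD=main@B [exp=A main=B]
After op 3 (checkout): HEAD=exp@A [exp=A main=B]
After op 4 (branch): HEAD=exp@A [exp=A main=B work=A]
After op 5 (commit): HEAD=exp@C [exp=C main=B work=A]
After op 6 (commit): HEAD=exp@D [exp=D main=B work=A]
After op 7 (merge): HEAD=exp@E [exp=E main=B work=A]
After op 8 (branch): HEAD=exp@E [exp=E feat=E main=B work=A]
ancestors(feat=E): ['A', 'B', 'C', 'D', 'E']
ancestors(work=A): ['A']
common: ['A']

Answer: A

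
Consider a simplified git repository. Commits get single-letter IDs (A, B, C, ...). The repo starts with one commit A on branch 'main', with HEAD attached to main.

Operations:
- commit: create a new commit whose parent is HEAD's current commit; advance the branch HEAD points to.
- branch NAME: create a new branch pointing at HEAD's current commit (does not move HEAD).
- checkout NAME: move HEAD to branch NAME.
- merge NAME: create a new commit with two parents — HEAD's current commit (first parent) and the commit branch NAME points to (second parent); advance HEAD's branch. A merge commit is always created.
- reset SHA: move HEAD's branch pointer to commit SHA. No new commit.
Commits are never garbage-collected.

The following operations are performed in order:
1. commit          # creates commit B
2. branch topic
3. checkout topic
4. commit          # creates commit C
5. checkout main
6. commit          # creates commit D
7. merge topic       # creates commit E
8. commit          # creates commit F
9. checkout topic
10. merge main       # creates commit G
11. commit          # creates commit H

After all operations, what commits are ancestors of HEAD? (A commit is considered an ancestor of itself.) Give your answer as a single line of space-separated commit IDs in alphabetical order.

After op 1 (commit): HEAD=main@B [main=B]
After op 2 (branch): HEAD=main@B [main=B topic=B]
After op 3 (checkout): HEAD=topic@B [main=B topic=B]
After op 4 (commit): HEAD=topic@C [main=B topic=C]
After op 5 (checkout): HEAD=main@B [main=B topic=C]
After op 6 (commit): HEAD=main@D [main=D topic=C]
After op 7 (merge): HEAD=main@E [main=E topic=C]
After op 8 (commit): HEAD=main@F [main=F topic=C]
After op 9 (checkout): HEAD=topic@C [main=F topic=C]
After op 10 (merge): HEAD=topic@G [main=F topic=G]
After op 11 (commit): HEAD=topic@H [main=F topic=H]

Answer: A B C D E F G H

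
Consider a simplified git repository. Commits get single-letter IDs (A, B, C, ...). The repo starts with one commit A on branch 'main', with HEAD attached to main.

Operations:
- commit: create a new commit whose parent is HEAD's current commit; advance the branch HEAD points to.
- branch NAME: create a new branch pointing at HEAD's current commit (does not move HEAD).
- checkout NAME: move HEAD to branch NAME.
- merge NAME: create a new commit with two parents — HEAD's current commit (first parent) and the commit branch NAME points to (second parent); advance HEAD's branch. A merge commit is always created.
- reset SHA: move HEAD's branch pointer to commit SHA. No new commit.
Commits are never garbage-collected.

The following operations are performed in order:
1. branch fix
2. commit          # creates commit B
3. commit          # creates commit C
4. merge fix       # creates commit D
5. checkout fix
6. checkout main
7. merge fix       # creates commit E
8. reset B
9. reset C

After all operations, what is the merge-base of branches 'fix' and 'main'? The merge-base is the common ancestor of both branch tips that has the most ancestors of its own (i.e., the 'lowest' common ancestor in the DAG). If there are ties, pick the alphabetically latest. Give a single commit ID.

After op 1 (branch): HEAD=main@A [fix=A main=A]
After op 2 (commit): HEAD=main@B [fix=A main=B]
After op 3 (commit): HEAD=main@C [fix=A main=C]
After op 4 (merge): HEAD=main@D [fix=A main=D]
After op 5 (checkout): HEAD=fix@A [fix=A main=D]
After op 6 (checkout): HEAD=main@D [fix=A main=D]
After op 7 (merge): HEAD=main@E [fix=A main=E]
After op 8 (reset): HEAD=main@B [fix=A main=B]
After op 9 (reset): HEAD=main@C [fix=A main=C]
ancestors(fix=A): ['A']
ancestors(main=C): ['A', 'B', 'C']
common: ['A']

Answer: A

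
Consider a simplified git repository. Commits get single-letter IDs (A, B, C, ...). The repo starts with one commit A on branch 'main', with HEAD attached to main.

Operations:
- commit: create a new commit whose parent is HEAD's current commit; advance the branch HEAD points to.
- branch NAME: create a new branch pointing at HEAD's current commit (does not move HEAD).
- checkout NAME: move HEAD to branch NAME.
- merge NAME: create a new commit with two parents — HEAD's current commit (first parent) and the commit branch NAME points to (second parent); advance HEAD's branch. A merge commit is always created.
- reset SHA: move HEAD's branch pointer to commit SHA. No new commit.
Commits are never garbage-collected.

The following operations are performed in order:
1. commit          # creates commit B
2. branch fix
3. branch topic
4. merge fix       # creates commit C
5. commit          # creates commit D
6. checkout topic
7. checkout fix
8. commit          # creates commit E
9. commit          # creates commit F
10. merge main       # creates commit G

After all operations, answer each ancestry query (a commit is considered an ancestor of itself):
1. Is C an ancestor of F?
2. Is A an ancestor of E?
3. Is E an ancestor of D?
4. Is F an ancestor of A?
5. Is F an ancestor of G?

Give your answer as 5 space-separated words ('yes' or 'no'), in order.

After op 1 (commit): HEAD=main@B [main=B]
After op 2 (branch): HEAD=main@B [fix=B main=B]
After op 3 (branch): HEAD=main@B [fix=B main=B topic=B]
After op 4 (merge): HEAD=main@C [fix=B main=C topic=B]
After op 5 (commit): HEAD=main@D [fix=B main=D topic=B]
After op 6 (checkout): HEAD=topic@B [fix=B main=D topic=B]
After op 7 (checkout): HEAD=fix@B [fix=B main=D topic=B]
After op 8 (commit): HEAD=fix@E [fix=E main=D topic=B]
After op 9 (commit): HEAD=fix@F [fix=F main=D topic=B]
After op 10 (merge): HEAD=fix@G [fix=G main=D topic=B]
ancestors(F) = {A,B,E,F}; C in? no
ancestors(E) = {A,B,E}; A in? yes
ancestors(D) = {A,B,C,D}; E in? no
ancestors(A) = {A}; F in? no
ancestors(G) = {A,B,C,D,E,F,G}; F in? yes

Answer: no yes no no yes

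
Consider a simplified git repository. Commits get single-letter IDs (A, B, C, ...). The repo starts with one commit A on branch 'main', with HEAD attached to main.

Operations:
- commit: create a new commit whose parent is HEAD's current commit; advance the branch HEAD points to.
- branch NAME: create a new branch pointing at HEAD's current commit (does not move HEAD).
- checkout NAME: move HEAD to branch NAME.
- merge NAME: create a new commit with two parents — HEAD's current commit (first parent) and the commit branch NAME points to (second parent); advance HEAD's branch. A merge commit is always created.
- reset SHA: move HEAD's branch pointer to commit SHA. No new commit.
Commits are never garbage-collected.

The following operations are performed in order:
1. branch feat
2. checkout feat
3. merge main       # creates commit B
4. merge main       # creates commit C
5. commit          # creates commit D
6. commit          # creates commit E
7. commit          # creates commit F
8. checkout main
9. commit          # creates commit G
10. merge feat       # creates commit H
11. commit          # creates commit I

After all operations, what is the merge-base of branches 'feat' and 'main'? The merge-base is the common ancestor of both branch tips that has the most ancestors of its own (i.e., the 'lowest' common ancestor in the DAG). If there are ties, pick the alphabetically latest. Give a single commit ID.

After op 1 (branch): HEAD=main@A [feat=A main=A]
After op 2 (checkout): HEAD=feat@A [feat=A main=A]
After op 3 (merge): HEAD=feat@B [feat=B main=A]
After op 4 (merge): HEAD=feat@C [feat=C main=A]
After op 5 (commit): HEAD=feat@D [feat=D main=A]
After op 6 (commit): HEAD=feat@E [feat=E main=A]
After op 7 (commit): HEAD=feat@F [feat=F main=A]
After op 8 (checkout): HEAD=main@A [feat=F main=A]
After op 9 (commit): HEAD=main@G [feat=F main=G]
After op 10 (merge): HEAD=main@H [feat=F main=H]
After op 11 (commit): HEAD=main@I [feat=F main=I]
ancestors(feat=F): ['A', 'B', 'C', 'D', 'E', 'F']
ancestors(main=I): ['A', 'B', 'C', 'D', 'E', 'F', 'G', 'H', 'I']
common: ['A', 'B', 'C', 'D', 'E', 'F']

Answer: F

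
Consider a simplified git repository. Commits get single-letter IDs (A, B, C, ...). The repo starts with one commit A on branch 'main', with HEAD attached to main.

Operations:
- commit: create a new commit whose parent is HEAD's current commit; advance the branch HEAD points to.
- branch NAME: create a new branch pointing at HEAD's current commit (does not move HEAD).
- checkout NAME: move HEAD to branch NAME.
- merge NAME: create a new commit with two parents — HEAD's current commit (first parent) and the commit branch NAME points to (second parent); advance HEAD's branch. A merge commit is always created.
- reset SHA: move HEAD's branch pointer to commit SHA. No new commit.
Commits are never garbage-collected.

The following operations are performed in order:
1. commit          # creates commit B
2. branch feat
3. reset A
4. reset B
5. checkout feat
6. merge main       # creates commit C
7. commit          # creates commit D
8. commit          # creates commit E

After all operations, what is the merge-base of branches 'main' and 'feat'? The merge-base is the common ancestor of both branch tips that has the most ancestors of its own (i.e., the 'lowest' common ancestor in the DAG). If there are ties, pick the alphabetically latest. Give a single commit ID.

Answer: B

Derivation:
After op 1 (commit): HEAD=main@B [main=B]
After op 2 (branch): HEAD=main@B [feat=B main=B]
After op 3 (reset): HEAD=main@A [feat=B main=A]
After op 4 (reset): HEAD=main@B [feat=B main=B]
After op 5 (checkout): HEAD=feat@B [feat=B main=B]
After op 6 (merge): HEAD=feat@C [feat=C main=B]
After op 7 (commit): HEAD=feat@D [feat=D main=B]
After op 8 (commit): HEAD=feat@E [feat=E main=B]
ancestors(main=B): ['A', 'B']
ancestors(feat=E): ['A', 'B', 'C', 'D', 'E']
common: ['A', 'B']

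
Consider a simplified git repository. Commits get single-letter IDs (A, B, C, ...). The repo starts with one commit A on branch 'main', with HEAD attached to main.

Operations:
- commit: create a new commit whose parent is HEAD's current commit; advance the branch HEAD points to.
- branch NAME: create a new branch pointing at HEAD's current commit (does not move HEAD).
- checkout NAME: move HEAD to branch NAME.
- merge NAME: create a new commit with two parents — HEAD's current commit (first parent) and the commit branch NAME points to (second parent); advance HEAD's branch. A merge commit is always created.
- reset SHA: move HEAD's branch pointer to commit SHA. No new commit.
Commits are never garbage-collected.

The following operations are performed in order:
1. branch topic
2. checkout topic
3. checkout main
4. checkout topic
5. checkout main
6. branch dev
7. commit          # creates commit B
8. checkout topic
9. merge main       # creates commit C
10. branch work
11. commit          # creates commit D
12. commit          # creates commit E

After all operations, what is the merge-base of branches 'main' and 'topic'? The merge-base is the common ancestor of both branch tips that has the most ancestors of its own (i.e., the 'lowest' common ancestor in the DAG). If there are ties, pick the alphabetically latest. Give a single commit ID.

Answer: B

Derivation:
After op 1 (branch): HEAD=main@A [main=A topic=A]
After op 2 (checkout): HEAD=topic@A [main=A topic=A]
After op 3 (checkout): HEAD=main@A [main=A topic=A]
After op 4 (checkout): HEAD=topic@A [main=A topic=A]
After op 5 (checkout): HEAD=main@A [main=A topic=A]
After op 6 (branch): HEAD=main@A [dev=A main=A topic=A]
After op 7 (commit): HEAD=main@B [dev=A main=B topic=A]
After op 8 (checkout): HEAD=topic@A [dev=A main=B topic=A]
After op 9 (merge): HEAD=topic@C [dev=A main=B topic=C]
After op 10 (branch): HEAD=topic@C [dev=A main=B topic=C work=C]
After op 11 (commit): HEAD=topic@D [dev=A main=B topic=D work=C]
After op 12 (commit): HEAD=topic@E [dev=A main=B topic=E work=C]
ancestors(main=B): ['A', 'B']
ancestors(topic=E): ['A', 'B', 'C', 'D', 'E']
common: ['A', 'B']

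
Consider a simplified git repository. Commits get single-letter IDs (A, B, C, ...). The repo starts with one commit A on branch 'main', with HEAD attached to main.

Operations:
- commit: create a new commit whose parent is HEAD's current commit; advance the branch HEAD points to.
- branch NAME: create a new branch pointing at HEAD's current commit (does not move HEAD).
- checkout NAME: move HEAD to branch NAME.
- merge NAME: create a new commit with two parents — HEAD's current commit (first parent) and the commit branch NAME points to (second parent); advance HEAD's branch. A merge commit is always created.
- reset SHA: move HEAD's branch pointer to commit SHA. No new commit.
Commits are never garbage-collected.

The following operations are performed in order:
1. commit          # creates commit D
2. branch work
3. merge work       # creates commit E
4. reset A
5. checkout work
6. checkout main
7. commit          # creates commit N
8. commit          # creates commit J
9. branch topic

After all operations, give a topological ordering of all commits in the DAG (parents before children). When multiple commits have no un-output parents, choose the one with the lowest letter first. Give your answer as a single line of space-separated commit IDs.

Answer: A D E N J

Derivation:
After op 1 (commit): HEAD=main@D [main=D]
After op 2 (branch): HEAD=main@D [main=D work=D]
After op 3 (merge): HEAD=main@E [main=E work=D]
After op 4 (reset): HEAD=main@A [main=A work=D]
After op 5 (checkout): HEAD=work@D [main=A work=D]
After op 6 (checkout): HEAD=main@A [main=A work=D]
After op 7 (commit): HEAD=main@N [main=N work=D]
After op 8 (commit): HEAD=main@J [main=J work=D]
After op 9 (branch): HEAD=main@J [main=J topic=J work=D]
commit A: parents=[]
commit D: parents=['A']
commit E: parents=['D', 'D']
commit J: parents=['N']
commit N: parents=['A']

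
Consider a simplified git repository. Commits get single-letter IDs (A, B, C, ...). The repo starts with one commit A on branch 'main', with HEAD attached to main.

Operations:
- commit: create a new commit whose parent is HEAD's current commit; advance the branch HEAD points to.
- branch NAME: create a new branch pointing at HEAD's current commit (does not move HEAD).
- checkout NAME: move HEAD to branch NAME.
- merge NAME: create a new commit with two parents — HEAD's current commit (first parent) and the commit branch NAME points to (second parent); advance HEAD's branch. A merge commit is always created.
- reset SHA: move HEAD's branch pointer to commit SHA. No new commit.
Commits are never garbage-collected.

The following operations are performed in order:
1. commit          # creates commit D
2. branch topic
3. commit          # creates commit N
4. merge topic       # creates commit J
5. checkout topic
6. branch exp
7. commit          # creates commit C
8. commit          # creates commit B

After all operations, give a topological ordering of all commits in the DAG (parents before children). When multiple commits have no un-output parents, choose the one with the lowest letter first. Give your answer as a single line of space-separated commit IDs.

After op 1 (commit): HEAD=main@D [main=D]
After op 2 (branch): HEAD=main@D [main=D topic=D]
After op 3 (commit): HEAD=main@N [main=N topic=D]
After op 4 (merge): HEAD=main@J [main=J topic=D]
After op 5 (checkout): HEAD=topic@D [main=J topic=D]
After op 6 (branch): HEAD=topic@D [exp=D main=J topic=D]
After op 7 (commit): HEAD=topic@C [exp=D main=J topic=C]
After op 8 (commit): HEAD=topic@B [exp=D main=J topic=B]
commit A: parents=[]
commit B: parents=['C']
commit C: parents=['D']
commit D: parents=['A']
commit J: parents=['N', 'D']
commit N: parents=['D']

Answer: A D C B N J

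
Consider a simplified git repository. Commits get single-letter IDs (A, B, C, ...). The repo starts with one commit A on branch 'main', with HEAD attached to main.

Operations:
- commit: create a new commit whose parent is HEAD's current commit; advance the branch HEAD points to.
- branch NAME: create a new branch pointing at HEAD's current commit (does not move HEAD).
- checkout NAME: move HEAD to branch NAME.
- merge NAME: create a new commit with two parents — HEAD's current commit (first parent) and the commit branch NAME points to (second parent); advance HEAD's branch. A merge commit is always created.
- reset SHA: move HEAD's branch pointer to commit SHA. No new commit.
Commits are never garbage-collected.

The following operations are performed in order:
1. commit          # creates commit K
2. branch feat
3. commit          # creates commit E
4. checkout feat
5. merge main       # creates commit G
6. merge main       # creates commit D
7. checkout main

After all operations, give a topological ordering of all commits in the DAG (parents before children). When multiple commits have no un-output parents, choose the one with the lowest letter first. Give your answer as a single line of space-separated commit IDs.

After op 1 (commit): HEAD=main@K [main=K]
After op 2 (branch): HEAD=main@K [feat=K main=K]
After op 3 (commit): HEAD=main@E [feat=K main=E]
After op 4 (checkout): HEAD=feat@K [feat=K main=E]
After op 5 (merge): HEAD=feat@G [feat=G main=E]
After op 6 (merge): HEAD=feat@D [feat=D main=E]
After op 7 (checkout): HEAD=main@E [feat=D main=E]
commit A: parents=[]
commit D: parents=['G', 'E']
commit E: parents=['K']
commit G: parents=['K', 'E']
commit K: parents=['A']

Answer: A K E G D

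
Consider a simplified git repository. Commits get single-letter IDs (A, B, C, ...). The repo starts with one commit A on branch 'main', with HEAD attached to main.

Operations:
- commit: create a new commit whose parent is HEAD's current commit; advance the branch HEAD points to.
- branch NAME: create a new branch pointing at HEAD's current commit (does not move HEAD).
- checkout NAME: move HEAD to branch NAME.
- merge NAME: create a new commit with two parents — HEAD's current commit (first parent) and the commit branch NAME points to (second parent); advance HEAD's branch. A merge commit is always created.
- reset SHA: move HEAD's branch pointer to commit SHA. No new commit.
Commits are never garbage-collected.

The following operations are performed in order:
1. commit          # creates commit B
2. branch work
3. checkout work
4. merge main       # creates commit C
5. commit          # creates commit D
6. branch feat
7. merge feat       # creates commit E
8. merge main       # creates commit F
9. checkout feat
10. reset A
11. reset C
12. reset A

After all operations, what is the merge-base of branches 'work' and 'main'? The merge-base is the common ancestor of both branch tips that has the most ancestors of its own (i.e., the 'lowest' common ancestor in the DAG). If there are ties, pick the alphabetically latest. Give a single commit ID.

Answer: B

Derivation:
After op 1 (commit): HEAD=main@B [main=B]
After op 2 (branch): HEAD=main@B [main=B work=B]
After op 3 (checkout): HEAD=work@B [main=B work=B]
After op 4 (merge): HEAD=work@C [main=B work=C]
After op 5 (commit): HEAD=work@D [main=B work=D]
After op 6 (branch): HEAD=work@D [feat=D main=B work=D]
After op 7 (merge): HEAD=work@E [feat=D main=B work=E]
After op 8 (merge): HEAD=work@F [feat=D main=B work=F]
After op 9 (checkout): HEAD=feat@D [feat=D main=B work=F]
After op 10 (reset): HEAD=feat@A [feat=A main=B work=F]
After op 11 (reset): HEAD=feat@C [feat=C main=B work=F]
After op 12 (reset): HEAD=feat@A [feat=A main=B work=F]
ancestors(work=F): ['A', 'B', 'C', 'D', 'E', 'F']
ancestors(main=B): ['A', 'B']
common: ['A', 'B']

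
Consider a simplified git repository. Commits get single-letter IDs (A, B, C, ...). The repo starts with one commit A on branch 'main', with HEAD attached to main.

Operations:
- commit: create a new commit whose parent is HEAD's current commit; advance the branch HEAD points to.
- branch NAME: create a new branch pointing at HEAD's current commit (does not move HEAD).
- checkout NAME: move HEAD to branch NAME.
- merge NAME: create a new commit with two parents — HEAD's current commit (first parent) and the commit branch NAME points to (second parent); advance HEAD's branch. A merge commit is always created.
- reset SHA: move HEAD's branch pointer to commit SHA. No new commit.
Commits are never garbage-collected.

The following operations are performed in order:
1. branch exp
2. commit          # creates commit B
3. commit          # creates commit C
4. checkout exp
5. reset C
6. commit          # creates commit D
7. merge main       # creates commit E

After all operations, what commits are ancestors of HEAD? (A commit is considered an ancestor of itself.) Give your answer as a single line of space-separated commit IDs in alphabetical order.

Answer: A B C D E

Derivation:
After op 1 (branch): HEAD=main@A [exp=A main=A]
After op 2 (commit): HEAD=main@B [exp=A main=B]
After op 3 (commit): HEAD=main@C [exp=A main=C]
After op 4 (checkout): HEAD=exp@A [exp=A main=C]
After op 5 (reset): HEAD=exp@C [exp=C main=C]
After op 6 (commit): HEAD=exp@D [exp=D main=C]
After op 7 (merge): HEAD=exp@E [exp=E main=C]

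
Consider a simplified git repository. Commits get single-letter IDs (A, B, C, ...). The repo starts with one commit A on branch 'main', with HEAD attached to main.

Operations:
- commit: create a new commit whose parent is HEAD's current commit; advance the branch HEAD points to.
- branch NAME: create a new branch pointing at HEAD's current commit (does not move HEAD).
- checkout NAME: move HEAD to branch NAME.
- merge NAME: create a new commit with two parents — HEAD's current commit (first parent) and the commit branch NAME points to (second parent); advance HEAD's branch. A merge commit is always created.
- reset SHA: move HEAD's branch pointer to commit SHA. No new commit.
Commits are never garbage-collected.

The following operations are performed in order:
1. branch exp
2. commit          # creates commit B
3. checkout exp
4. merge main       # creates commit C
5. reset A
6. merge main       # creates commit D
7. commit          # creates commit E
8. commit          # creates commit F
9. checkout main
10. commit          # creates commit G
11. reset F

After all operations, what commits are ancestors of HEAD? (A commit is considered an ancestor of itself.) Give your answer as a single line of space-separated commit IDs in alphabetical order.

Answer: A B D E F

Derivation:
After op 1 (branch): HEAD=main@A [exp=A main=A]
After op 2 (commit): HEAD=main@B [exp=A main=B]
After op 3 (checkout): HEAD=exp@A [exp=A main=B]
After op 4 (merge): HEAD=exp@C [exp=C main=B]
After op 5 (reset): HEAD=exp@A [exp=A main=B]
After op 6 (merge): HEAD=exp@D [exp=D main=B]
After op 7 (commit): HEAD=exp@E [exp=E main=B]
After op 8 (commit): HEAD=exp@F [exp=F main=B]
After op 9 (checkout): HEAD=main@B [exp=F main=B]
After op 10 (commit): HEAD=main@G [exp=F main=G]
After op 11 (reset): HEAD=main@F [exp=F main=F]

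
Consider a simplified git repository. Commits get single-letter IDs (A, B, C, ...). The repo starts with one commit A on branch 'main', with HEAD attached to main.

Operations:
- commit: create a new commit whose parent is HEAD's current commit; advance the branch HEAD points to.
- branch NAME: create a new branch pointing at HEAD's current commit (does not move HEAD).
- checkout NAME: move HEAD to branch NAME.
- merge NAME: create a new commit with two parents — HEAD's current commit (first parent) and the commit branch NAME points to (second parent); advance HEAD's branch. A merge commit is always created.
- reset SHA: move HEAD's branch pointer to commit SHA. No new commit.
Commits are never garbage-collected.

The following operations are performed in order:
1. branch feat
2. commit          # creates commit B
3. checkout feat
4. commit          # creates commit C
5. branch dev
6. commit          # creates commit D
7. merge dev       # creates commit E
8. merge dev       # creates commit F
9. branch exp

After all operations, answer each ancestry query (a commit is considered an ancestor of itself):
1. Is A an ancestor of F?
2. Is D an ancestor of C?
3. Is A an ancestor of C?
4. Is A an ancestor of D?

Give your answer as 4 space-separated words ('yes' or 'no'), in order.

After op 1 (branch): HEAD=main@A [feat=A main=A]
After op 2 (commit): HEAD=main@B [feat=A main=B]
After op 3 (checkout): HEAD=feat@A [feat=A main=B]
After op 4 (commit): HEAD=feat@C [feat=C main=B]
After op 5 (branch): HEAD=feat@C [dev=C feat=C main=B]
After op 6 (commit): HEAD=feat@D [dev=C feat=D main=B]
After op 7 (merge): HEAD=feat@E [dev=C feat=E main=B]
After op 8 (merge): HEAD=feat@F [dev=C feat=F main=B]
After op 9 (branch): HEAD=feat@F [dev=C exp=F feat=F main=B]
ancestors(F) = {A,C,D,E,F}; A in? yes
ancestors(C) = {A,C}; D in? no
ancestors(C) = {A,C}; A in? yes
ancestors(D) = {A,C,D}; A in? yes

Answer: yes no yes yes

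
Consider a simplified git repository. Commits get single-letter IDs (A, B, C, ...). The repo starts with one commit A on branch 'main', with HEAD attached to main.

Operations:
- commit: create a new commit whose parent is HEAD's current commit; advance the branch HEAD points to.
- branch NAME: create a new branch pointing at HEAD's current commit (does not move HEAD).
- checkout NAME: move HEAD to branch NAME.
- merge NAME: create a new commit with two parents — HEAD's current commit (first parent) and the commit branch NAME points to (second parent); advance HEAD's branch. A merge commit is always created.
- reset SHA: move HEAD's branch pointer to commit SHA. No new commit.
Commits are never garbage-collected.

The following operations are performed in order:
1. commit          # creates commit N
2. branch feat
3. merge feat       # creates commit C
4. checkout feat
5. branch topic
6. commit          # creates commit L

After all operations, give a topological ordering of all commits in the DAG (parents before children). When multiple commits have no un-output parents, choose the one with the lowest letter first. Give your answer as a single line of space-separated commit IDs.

After op 1 (commit): HEAD=main@N [main=N]
After op 2 (branch): HEAD=main@N [feat=N main=N]
After op 3 (merge): HEAD=main@C [feat=N main=C]
After op 4 (checkout): HEAD=feat@N [feat=N main=C]
After op 5 (branch): HEAD=feat@N [feat=N main=C topic=N]
After op 6 (commit): HEAD=feat@L [feat=L main=C topic=N]
commit A: parents=[]
commit C: parents=['N', 'N']
commit L: parents=['N']
commit N: parents=['A']

Answer: A N C L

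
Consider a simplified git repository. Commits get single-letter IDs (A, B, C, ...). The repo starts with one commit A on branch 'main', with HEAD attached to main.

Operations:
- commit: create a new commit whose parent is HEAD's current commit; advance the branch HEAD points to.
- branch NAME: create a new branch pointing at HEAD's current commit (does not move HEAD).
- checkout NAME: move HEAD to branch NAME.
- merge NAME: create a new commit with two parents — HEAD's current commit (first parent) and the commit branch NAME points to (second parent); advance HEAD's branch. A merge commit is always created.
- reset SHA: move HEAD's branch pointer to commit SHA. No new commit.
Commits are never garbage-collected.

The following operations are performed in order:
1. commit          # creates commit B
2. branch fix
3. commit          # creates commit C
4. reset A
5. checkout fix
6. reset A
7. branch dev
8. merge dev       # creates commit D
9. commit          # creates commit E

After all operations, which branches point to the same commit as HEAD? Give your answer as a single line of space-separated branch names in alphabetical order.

Answer: fix

Derivation:
After op 1 (commit): HEAD=main@B [main=B]
After op 2 (branch): HEAD=main@B [fix=B main=B]
After op 3 (commit): HEAD=main@C [fix=B main=C]
After op 4 (reset): HEAD=main@A [fix=B main=A]
After op 5 (checkout): HEAD=fix@B [fix=B main=A]
After op 6 (reset): HEAD=fix@A [fix=A main=A]
After op 7 (branch): HEAD=fix@A [dev=A fix=A main=A]
After op 8 (merge): HEAD=fix@D [dev=A fix=D main=A]
After op 9 (commit): HEAD=fix@E [dev=A fix=E main=A]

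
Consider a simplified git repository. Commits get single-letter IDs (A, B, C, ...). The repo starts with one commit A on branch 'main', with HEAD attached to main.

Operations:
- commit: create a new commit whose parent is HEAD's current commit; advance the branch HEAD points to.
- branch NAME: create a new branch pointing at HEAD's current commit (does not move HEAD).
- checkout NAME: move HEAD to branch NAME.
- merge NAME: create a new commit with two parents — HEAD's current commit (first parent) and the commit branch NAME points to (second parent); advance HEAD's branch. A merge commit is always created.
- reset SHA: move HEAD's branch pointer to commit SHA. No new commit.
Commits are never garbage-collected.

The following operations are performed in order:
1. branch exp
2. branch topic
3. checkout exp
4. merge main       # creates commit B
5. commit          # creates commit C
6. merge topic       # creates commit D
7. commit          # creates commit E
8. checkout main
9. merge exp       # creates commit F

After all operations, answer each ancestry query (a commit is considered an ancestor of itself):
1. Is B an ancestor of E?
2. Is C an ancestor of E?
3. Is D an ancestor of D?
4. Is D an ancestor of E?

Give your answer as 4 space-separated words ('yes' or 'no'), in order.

After op 1 (branch): HEAD=main@A [exp=A main=A]
After op 2 (branch): HEAD=main@A [exp=A main=A topic=A]
After op 3 (checkout): HEAD=exp@A [exp=A main=A topic=A]
After op 4 (merge): HEAD=exp@B [exp=B main=A topic=A]
After op 5 (commit): HEAD=exp@C [exp=C main=A topic=A]
After op 6 (merge): HEAD=exp@D [exp=D main=A topic=A]
After op 7 (commit): HEAD=exp@E [exp=E main=A topic=A]
After op 8 (checkout): HEAD=main@A [exp=E main=A topic=A]
After op 9 (merge): HEAD=main@F [exp=E main=F topic=A]
ancestors(E) = {A,B,C,D,E}; B in? yes
ancestors(E) = {A,B,C,D,E}; C in? yes
ancestors(D) = {A,B,C,D}; D in? yes
ancestors(E) = {A,B,C,D,E}; D in? yes

Answer: yes yes yes yes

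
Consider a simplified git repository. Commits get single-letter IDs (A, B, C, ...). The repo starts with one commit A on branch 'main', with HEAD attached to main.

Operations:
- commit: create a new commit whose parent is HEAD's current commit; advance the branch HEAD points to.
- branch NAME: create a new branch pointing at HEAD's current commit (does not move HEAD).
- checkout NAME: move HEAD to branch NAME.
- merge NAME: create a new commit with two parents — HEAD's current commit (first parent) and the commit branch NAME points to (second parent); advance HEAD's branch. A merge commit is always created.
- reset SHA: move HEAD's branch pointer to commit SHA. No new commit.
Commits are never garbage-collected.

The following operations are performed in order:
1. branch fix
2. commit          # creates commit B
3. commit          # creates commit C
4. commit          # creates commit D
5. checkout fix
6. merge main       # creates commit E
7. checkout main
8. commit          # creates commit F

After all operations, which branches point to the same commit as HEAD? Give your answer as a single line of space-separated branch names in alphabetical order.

Answer: main

Derivation:
After op 1 (branch): HEAD=main@A [fix=A main=A]
After op 2 (commit): HEAD=main@B [fix=A main=B]
After op 3 (commit): HEAD=main@C [fix=A main=C]
After op 4 (commit): HEAD=main@D [fix=A main=D]
After op 5 (checkout): HEAD=fix@A [fix=A main=D]
After op 6 (merge): HEAD=fix@E [fix=E main=D]
After op 7 (checkout): HEAD=main@D [fix=E main=D]
After op 8 (commit): HEAD=main@F [fix=E main=F]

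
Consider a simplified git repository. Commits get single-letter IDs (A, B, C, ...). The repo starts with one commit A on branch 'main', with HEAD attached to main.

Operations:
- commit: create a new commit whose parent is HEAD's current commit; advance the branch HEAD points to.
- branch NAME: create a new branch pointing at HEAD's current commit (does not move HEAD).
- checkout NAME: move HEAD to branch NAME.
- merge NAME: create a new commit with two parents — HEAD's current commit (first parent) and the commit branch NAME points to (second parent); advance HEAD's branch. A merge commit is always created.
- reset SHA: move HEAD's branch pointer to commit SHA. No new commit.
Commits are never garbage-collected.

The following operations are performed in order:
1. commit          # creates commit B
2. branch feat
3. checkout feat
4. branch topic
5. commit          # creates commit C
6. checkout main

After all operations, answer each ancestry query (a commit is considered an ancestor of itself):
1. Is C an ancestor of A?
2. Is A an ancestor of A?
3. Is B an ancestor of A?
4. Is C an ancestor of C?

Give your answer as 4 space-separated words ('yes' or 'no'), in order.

Answer: no yes no yes

Derivation:
After op 1 (commit): HEAD=main@B [main=B]
After op 2 (branch): HEAD=main@B [feat=B main=B]
After op 3 (checkout): HEAD=feat@B [feat=B main=B]
After op 4 (branch): HEAD=feat@B [feat=B main=B topic=B]
After op 5 (commit): HEAD=feat@C [feat=C main=B topic=B]
After op 6 (checkout): HEAD=main@B [feat=C main=B topic=B]
ancestors(A) = {A}; C in? no
ancestors(A) = {A}; A in? yes
ancestors(A) = {A}; B in? no
ancestors(C) = {A,B,C}; C in? yes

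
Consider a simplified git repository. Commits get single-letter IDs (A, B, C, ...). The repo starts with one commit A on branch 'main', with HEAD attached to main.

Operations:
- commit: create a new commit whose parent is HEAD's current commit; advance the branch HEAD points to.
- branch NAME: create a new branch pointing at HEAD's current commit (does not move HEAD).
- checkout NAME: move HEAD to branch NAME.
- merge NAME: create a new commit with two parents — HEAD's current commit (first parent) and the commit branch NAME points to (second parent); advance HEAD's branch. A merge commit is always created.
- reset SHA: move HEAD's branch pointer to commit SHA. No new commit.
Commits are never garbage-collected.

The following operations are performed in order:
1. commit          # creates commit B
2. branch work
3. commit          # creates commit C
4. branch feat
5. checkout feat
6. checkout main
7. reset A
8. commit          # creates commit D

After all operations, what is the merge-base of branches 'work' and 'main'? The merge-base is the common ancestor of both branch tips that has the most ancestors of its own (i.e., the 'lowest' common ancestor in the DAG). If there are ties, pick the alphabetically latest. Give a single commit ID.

After op 1 (commit): HEAD=main@B [main=B]
After op 2 (branch): HEAD=main@B [main=B work=B]
After op 3 (commit): HEAD=main@C [main=C work=B]
After op 4 (branch): HEAD=main@C [feat=C main=C work=B]
After op 5 (checkout): HEAD=feat@C [feat=C main=C work=B]
After op 6 (checkout): HEAD=main@C [feat=C main=C work=B]
After op 7 (reset): HEAD=main@A [feat=C main=A work=B]
After op 8 (commit): HEAD=main@D [feat=C main=D work=B]
ancestors(work=B): ['A', 'B']
ancestors(main=D): ['A', 'D']
common: ['A']

Answer: A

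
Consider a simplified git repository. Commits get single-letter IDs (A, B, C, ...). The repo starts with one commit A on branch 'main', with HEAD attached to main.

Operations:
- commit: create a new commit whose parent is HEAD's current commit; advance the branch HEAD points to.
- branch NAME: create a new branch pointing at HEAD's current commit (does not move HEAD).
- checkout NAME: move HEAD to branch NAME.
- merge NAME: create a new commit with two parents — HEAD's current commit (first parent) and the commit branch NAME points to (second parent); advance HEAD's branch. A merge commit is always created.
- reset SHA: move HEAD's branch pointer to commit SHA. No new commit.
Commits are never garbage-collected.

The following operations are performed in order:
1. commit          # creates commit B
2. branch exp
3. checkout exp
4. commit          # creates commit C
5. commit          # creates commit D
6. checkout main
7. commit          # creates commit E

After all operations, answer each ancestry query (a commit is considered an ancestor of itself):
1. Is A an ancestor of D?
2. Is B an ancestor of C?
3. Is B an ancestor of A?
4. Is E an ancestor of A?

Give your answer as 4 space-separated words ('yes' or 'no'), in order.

Answer: yes yes no no

Derivation:
After op 1 (commit): HEAD=main@B [main=B]
After op 2 (branch): HEAD=main@B [exp=B main=B]
After op 3 (checkout): HEAD=exp@B [exp=B main=B]
After op 4 (commit): HEAD=exp@C [exp=C main=B]
After op 5 (commit): HEAD=exp@D [exp=D main=B]
After op 6 (checkout): HEAD=main@B [exp=D main=B]
After op 7 (commit): HEAD=main@E [exp=D main=E]
ancestors(D) = {A,B,C,D}; A in? yes
ancestors(C) = {A,B,C}; B in? yes
ancestors(A) = {A}; B in? no
ancestors(A) = {A}; E in? no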